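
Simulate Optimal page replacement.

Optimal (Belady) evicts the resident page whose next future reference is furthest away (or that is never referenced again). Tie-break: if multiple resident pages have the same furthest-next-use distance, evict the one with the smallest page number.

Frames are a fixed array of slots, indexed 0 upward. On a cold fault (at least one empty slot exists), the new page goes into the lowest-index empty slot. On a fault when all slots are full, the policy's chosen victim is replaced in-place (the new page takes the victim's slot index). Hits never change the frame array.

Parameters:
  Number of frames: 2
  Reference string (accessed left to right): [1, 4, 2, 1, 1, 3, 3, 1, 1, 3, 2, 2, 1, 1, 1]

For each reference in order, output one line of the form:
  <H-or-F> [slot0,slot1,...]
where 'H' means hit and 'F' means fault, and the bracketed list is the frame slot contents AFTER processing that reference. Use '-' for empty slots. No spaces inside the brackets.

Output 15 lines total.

F [1,-]
F [1,4]
F [1,2]
H [1,2]
H [1,2]
F [1,3]
H [1,3]
H [1,3]
H [1,3]
H [1,3]
F [1,2]
H [1,2]
H [1,2]
H [1,2]
H [1,2]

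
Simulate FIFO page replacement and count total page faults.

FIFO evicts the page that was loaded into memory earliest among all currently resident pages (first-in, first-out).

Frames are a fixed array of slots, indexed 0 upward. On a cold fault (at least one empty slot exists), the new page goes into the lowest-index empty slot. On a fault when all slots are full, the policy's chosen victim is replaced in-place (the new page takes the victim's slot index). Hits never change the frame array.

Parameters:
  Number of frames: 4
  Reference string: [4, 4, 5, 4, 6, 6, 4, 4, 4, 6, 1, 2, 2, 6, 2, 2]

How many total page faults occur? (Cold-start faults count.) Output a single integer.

Answer: 5

Derivation:
Step 0: ref 4 → FAULT, frames=[4,-,-,-]
Step 1: ref 4 → HIT, frames=[4,-,-,-]
Step 2: ref 5 → FAULT, frames=[4,5,-,-]
Step 3: ref 4 → HIT, frames=[4,5,-,-]
Step 4: ref 6 → FAULT, frames=[4,5,6,-]
Step 5: ref 6 → HIT, frames=[4,5,6,-]
Step 6: ref 4 → HIT, frames=[4,5,6,-]
Step 7: ref 4 → HIT, frames=[4,5,6,-]
Step 8: ref 4 → HIT, frames=[4,5,6,-]
Step 9: ref 6 → HIT, frames=[4,5,6,-]
Step 10: ref 1 → FAULT, frames=[4,5,6,1]
Step 11: ref 2 → FAULT (evict 4), frames=[2,5,6,1]
Step 12: ref 2 → HIT, frames=[2,5,6,1]
Step 13: ref 6 → HIT, frames=[2,5,6,1]
Step 14: ref 2 → HIT, frames=[2,5,6,1]
Step 15: ref 2 → HIT, frames=[2,5,6,1]
Total faults: 5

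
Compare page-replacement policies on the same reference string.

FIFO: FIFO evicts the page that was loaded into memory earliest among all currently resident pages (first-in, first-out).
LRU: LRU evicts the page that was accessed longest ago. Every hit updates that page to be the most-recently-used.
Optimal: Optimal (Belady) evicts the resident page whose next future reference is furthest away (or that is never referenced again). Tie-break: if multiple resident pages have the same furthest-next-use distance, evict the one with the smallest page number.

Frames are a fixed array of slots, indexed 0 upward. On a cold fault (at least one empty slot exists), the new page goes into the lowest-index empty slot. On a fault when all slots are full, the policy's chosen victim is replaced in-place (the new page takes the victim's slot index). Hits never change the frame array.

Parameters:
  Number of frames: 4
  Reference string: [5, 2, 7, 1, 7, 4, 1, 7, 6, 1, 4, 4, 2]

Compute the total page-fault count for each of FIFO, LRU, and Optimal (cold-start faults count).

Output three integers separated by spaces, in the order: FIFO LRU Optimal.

Answer: 7 7 6

Derivation:
--- FIFO ---
  step 0: ref 5 -> FAULT, frames=[5,-,-,-] (faults so far: 1)
  step 1: ref 2 -> FAULT, frames=[5,2,-,-] (faults so far: 2)
  step 2: ref 7 -> FAULT, frames=[5,2,7,-] (faults so far: 3)
  step 3: ref 1 -> FAULT, frames=[5,2,7,1] (faults so far: 4)
  step 4: ref 7 -> HIT, frames=[5,2,7,1] (faults so far: 4)
  step 5: ref 4 -> FAULT, evict 5, frames=[4,2,7,1] (faults so far: 5)
  step 6: ref 1 -> HIT, frames=[4,2,7,1] (faults so far: 5)
  step 7: ref 7 -> HIT, frames=[4,2,7,1] (faults so far: 5)
  step 8: ref 6 -> FAULT, evict 2, frames=[4,6,7,1] (faults so far: 6)
  step 9: ref 1 -> HIT, frames=[4,6,7,1] (faults so far: 6)
  step 10: ref 4 -> HIT, frames=[4,6,7,1] (faults so far: 6)
  step 11: ref 4 -> HIT, frames=[4,6,7,1] (faults so far: 6)
  step 12: ref 2 -> FAULT, evict 7, frames=[4,6,2,1] (faults so far: 7)
  FIFO total faults: 7
--- LRU ---
  step 0: ref 5 -> FAULT, frames=[5,-,-,-] (faults so far: 1)
  step 1: ref 2 -> FAULT, frames=[5,2,-,-] (faults so far: 2)
  step 2: ref 7 -> FAULT, frames=[5,2,7,-] (faults so far: 3)
  step 3: ref 1 -> FAULT, frames=[5,2,7,1] (faults so far: 4)
  step 4: ref 7 -> HIT, frames=[5,2,7,1] (faults so far: 4)
  step 5: ref 4 -> FAULT, evict 5, frames=[4,2,7,1] (faults so far: 5)
  step 6: ref 1 -> HIT, frames=[4,2,7,1] (faults so far: 5)
  step 7: ref 7 -> HIT, frames=[4,2,7,1] (faults so far: 5)
  step 8: ref 6 -> FAULT, evict 2, frames=[4,6,7,1] (faults so far: 6)
  step 9: ref 1 -> HIT, frames=[4,6,7,1] (faults so far: 6)
  step 10: ref 4 -> HIT, frames=[4,6,7,1] (faults so far: 6)
  step 11: ref 4 -> HIT, frames=[4,6,7,1] (faults so far: 6)
  step 12: ref 2 -> FAULT, evict 7, frames=[4,6,2,1] (faults so far: 7)
  LRU total faults: 7
--- Optimal ---
  step 0: ref 5 -> FAULT, frames=[5,-,-,-] (faults so far: 1)
  step 1: ref 2 -> FAULT, frames=[5,2,-,-] (faults so far: 2)
  step 2: ref 7 -> FAULT, frames=[5,2,7,-] (faults so far: 3)
  step 3: ref 1 -> FAULT, frames=[5,2,7,1] (faults so far: 4)
  step 4: ref 7 -> HIT, frames=[5,2,7,1] (faults so far: 4)
  step 5: ref 4 -> FAULT, evict 5, frames=[4,2,7,1] (faults so far: 5)
  step 6: ref 1 -> HIT, frames=[4,2,7,1] (faults so far: 5)
  step 7: ref 7 -> HIT, frames=[4,2,7,1] (faults so far: 5)
  step 8: ref 6 -> FAULT, evict 7, frames=[4,2,6,1] (faults so far: 6)
  step 9: ref 1 -> HIT, frames=[4,2,6,1] (faults so far: 6)
  step 10: ref 4 -> HIT, frames=[4,2,6,1] (faults so far: 6)
  step 11: ref 4 -> HIT, frames=[4,2,6,1] (faults so far: 6)
  step 12: ref 2 -> HIT, frames=[4,2,6,1] (faults so far: 6)
  Optimal total faults: 6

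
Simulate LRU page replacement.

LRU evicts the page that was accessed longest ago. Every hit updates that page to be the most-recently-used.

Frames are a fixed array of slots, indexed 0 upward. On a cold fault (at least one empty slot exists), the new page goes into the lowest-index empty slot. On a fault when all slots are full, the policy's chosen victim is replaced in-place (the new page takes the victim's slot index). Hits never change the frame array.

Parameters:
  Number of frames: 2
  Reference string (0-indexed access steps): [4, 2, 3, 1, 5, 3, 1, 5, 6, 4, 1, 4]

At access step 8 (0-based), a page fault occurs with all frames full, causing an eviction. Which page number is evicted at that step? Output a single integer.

Answer: 1

Derivation:
Step 0: ref 4 -> FAULT, frames=[4,-]
Step 1: ref 2 -> FAULT, frames=[4,2]
Step 2: ref 3 -> FAULT, evict 4, frames=[3,2]
Step 3: ref 1 -> FAULT, evict 2, frames=[3,1]
Step 4: ref 5 -> FAULT, evict 3, frames=[5,1]
Step 5: ref 3 -> FAULT, evict 1, frames=[5,3]
Step 6: ref 1 -> FAULT, evict 5, frames=[1,3]
Step 7: ref 5 -> FAULT, evict 3, frames=[1,5]
Step 8: ref 6 -> FAULT, evict 1, frames=[6,5]
At step 8: evicted page 1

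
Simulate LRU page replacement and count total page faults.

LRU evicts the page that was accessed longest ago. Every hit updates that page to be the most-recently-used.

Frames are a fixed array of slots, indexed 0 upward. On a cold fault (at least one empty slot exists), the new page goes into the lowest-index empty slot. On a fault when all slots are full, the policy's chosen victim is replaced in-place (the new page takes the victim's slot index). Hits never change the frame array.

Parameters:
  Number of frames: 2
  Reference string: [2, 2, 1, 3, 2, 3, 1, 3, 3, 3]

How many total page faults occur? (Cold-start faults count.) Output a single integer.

Step 0: ref 2 → FAULT, frames=[2,-]
Step 1: ref 2 → HIT, frames=[2,-]
Step 2: ref 1 → FAULT, frames=[2,1]
Step 3: ref 3 → FAULT (evict 2), frames=[3,1]
Step 4: ref 2 → FAULT (evict 1), frames=[3,2]
Step 5: ref 3 → HIT, frames=[3,2]
Step 6: ref 1 → FAULT (evict 2), frames=[3,1]
Step 7: ref 3 → HIT, frames=[3,1]
Step 8: ref 3 → HIT, frames=[3,1]
Step 9: ref 3 → HIT, frames=[3,1]
Total faults: 5

Answer: 5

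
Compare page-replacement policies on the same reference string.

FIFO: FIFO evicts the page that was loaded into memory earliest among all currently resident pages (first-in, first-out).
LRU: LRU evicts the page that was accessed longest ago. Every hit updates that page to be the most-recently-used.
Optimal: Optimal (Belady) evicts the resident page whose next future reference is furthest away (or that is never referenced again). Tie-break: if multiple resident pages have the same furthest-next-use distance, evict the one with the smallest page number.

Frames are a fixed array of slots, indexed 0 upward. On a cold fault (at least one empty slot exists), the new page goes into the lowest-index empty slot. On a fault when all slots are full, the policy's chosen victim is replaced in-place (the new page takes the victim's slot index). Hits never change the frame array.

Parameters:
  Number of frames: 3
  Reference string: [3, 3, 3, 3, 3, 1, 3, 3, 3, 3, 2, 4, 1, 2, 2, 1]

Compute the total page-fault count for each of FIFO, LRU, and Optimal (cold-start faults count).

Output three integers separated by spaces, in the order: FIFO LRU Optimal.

Answer: 4 5 4

Derivation:
--- FIFO ---
  step 0: ref 3 -> FAULT, frames=[3,-,-] (faults so far: 1)
  step 1: ref 3 -> HIT, frames=[3,-,-] (faults so far: 1)
  step 2: ref 3 -> HIT, frames=[3,-,-] (faults so far: 1)
  step 3: ref 3 -> HIT, frames=[3,-,-] (faults so far: 1)
  step 4: ref 3 -> HIT, frames=[3,-,-] (faults so far: 1)
  step 5: ref 1 -> FAULT, frames=[3,1,-] (faults so far: 2)
  step 6: ref 3 -> HIT, frames=[3,1,-] (faults so far: 2)
  step 7: ref 3 -> HIT, frames=[3,1,-] (faults so far: 2)
  step 8: ref 3 -> HIT, frames=[3,1,-] (faults so far: 2)
  step 9: ref 3 -> HIT, frames=[3,1,-] (faults so far: 2)
  step 10: ref 2 -> FAULT, frames=[3,1,2] (faults so far: 3)
  step 11: ref 4 -> FAULT, evict 3, frames=[4,1,2] (faults so far: 4)
  step 12: ref 1 -> HIT, frames=[4,1,2] (faults so far: 4)
  step 13: ref 2 -> HIT, frames=[4,1,2] (faults so far: 4)
  step 14: ref 2 -> HIT, frames=[4,1,2] (faults so far: 4)
  step 15: ref 1 -> HIT, frames=[4,1,2] (faults so far: 4)
  FIFO total faults: 4
--- LRU ---
  step 0: ref 3 -> FAULT, frames=[3,-,-] (faults so far: 1)
  step 1: ref 3 -> HIT, frames=[3,-,-] (faults so far: 1)
  step 2: ref 3 -> HIT, frames=[3,-,-] (faults so far: 1)
  step 3: ref 3 -> HIT, frames=[3,-,-] (faults so far: 1)
  step 4: ref 3 -> HIT, frames=[3,-,-] (faults so far: 1)
  step 5: ref 1 -> FAULT, frames=[3,1,-] (faults so far: 2)
  step 6: ref 3 -> HIT, frames=[3,1,-] (faults so far: 2)
  step 7: ref 3 -> HIT, frames=[3,1,-] (faults so far: 2)
  step 8: ref 3 -> HIT, frames=[3,1,-] (faults so far: 2)
  step 9: ref 3 -> HIT, frames=[3,1,-] (faults so far: 2)
  step 10: ref 2 -> FAULT, frames=[3,1,2] (faults so far: 3)
  step 11: ref 4 -> FAULT, evict 1, frames=[3,4,2] (faults so far: 4)
  step 12: ref 1 -> FAULT, evict 3, frames=[1,4,2] (faults so far: 5)
  step 13: ref 2 -> HIT, frames=[1,4,2] (faults so far: 5)
  step 14: ref 2 -> HIT, frames=[1,4,2] (faults so far: 5)
  step 15: ref 1 -> HIT, frames=[1,4,2] (faults so far: 5)
  LRU total faults: 5
--- Optimal ---
  step 0: ref 3 -> FAULT, frames=[3,-,-] (faults so far: 1)
  step 1: ref 3 -> HIT, frames=[3,-,-] (faults so far: 1)
  step 2: ref 3 -> HIT, frames=[3,-,-] (faults so far: 1)
  step 3: ref 3 -> HIT, frames=[3,-,-] (faults so far: 1)
  step 4: ref 3 -> HIT, frames=[3,-,-] (faults so far: 1)
  step 5: ref 1 -> FAULT, frames=[3,1,-] (faults so far: 2)
  step 6: ref 3 -> HIT, frames=[3,1,-] (faults so far: 2)
  step 7: ref 3 -> HIT, frames=[3,1,-] (faults so far: 2)
  step 8: ref 3 -> HIT, frames=[3,1,-] (faults so far: 2)
  step 9: ref 3 -> HIT, frames=[3,1,-] (faults so far: 2)
  step 10: ref 2 -> FAULT, frames=[3,1,2] (faults so far: 3)
  step 11: ref 4 -> FAULT, evict 3, frames=[4,1,2] (faults so far: 4)
  step 12: ref 1 -> HIT, frames=[4,1,2] (faults so far: 4)
  step 13: ref 2 -> HIT, frames=[4,1,2] (faults so far: 4)
  step 14: ref 2 -> HIT, frames=[4,1,2] (faults so far: 4)
  step 15: ref 1 -> HIT, frames=[4,1,2] (faults so far: 4)
  Optimal total faults: 4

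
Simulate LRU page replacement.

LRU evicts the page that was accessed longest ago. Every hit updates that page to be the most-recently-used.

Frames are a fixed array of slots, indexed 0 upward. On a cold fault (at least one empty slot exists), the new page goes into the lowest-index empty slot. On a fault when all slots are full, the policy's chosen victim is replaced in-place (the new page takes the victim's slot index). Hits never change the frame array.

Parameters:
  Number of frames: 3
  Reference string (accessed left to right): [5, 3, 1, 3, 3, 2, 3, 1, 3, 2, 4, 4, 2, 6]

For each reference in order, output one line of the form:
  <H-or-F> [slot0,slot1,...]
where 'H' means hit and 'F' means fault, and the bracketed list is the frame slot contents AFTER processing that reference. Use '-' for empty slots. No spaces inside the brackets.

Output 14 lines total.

F [5,-,-]
F [5,3,-]
F [5,3,1]
H [5,3,1]
H [5,3,1]
F [2,3,1]
H [2,3,1]
H [2,3,1]
H [2,3,1]
H [2,3,1]
F [2,3,4]
H [2,3,4]
H [2,3,4]
F [2,6,4]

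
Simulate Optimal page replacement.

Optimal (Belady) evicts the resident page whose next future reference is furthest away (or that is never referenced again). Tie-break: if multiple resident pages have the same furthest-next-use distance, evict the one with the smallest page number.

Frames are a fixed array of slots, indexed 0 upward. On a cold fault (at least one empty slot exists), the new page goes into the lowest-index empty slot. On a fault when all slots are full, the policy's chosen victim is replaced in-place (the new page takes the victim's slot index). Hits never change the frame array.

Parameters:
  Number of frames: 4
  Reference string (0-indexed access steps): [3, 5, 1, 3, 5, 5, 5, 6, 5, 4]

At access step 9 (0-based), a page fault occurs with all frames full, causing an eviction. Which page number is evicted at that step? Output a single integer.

Step 0: ref 3 -> FAULT, frames=[3,-,-,-]
Step 1: ref 5 -> FAULT, frames=[3,5,-,-]
Step 2: ref 1 -> FAULT, frames=[3,5,1,-]
Step 3: ref 3 -> HIT, frames=[3,5,1,-]
Step 4: ref 5 -> HIT, frames=[3,5,1,-]
Step 5: ref 5 -> HIT, frames=[3,5,1,-]
Step 6: ref 5 -> HIT, frames=[3,5,1,-]
Step 7: ref 6 -> FAULT, frames=[3,5,1,6]
Step 8: ref 5 -> HIT, frames=[3,5,1,6]
Step 9: ref 4 -> FAULT, evict 1, frames=[3,5,4,6]
At step 9: evicted page 1

Answer: 1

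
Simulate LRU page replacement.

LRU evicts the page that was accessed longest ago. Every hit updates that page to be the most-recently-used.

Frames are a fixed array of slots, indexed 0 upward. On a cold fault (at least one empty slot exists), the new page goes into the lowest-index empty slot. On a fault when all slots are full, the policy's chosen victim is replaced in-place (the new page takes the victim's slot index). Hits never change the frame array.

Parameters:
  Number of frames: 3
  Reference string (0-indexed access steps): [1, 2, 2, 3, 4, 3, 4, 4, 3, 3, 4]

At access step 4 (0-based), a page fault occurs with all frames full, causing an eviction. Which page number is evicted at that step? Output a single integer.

Answer: 1

Derivation:
Step 0: ref 1 -> FAULT, frames=[1,-,-]
Step 1: ref 2 -> FAULT, frames=[1,2,-]
Step 2: ref 2 -> HIT, frames=[1,2,-]
Step 3: ref 3 -> FAULT, frames=[1,2,3]
Step 4: ref 4 -> FAULT, evict 1, frames=[4,2,3]
At step 4: evicted page 1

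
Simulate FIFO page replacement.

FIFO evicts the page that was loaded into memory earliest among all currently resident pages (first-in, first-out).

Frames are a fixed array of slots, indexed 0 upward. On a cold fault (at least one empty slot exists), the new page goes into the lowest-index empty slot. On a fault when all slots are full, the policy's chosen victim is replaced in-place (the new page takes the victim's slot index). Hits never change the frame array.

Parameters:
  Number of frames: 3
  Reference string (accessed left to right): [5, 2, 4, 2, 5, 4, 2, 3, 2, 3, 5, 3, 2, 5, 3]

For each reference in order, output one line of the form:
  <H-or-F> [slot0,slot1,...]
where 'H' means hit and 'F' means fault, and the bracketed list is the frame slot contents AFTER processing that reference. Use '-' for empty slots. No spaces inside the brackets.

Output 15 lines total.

F [5,-,-]
F [5,2,-]
F [5,2,4]
H [5,2,4]
H [5,2,4]
H [5,2,4]
H [5,2,4]
F [3,2,4]
H [3,2,4]
H [3,2,4]
F [3,5,4]
H [3,5,4]
F [3,5,2]
H [3,5,2]
H [3,5,2]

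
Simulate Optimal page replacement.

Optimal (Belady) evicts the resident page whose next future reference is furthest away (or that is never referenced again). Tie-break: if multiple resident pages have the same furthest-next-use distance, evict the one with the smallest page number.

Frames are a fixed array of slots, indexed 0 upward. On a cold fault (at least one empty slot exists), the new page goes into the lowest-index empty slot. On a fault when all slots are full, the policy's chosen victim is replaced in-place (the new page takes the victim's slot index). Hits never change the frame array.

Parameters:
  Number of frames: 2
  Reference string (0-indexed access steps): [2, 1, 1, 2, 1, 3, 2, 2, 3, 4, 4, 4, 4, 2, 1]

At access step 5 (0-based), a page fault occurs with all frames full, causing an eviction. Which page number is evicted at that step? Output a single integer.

Step 0: ref 2 -> FAULT, frames=[2,-]
Step 1: ref 1 -> FAULT, frames=[2,1]
Step 2: ref 1 -> HIT, frames=[2,1]
Step 3: ref 2 -> HIT, frames=[2,1]
Step 4: ref 1 -> HIT, frames=[2,1]
Step 5: ref 3 -> FAULT, evict 1, frames=[2,3]
At step 5: evicted page 1

Answer: 1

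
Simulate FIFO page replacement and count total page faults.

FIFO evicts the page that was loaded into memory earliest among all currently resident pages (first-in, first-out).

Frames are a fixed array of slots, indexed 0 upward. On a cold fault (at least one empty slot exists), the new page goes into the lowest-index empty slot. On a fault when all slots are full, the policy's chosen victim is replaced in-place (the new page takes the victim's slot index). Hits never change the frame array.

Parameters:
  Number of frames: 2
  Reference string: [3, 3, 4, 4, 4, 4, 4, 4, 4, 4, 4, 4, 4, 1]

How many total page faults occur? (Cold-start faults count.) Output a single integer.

Answer: 3

Derivation:
Step 0: ref 3 → FAULT, frames=[3,-]
Step 1: ref 3 → HIT, frames=[3,-]
Step 2: ref 4 → FAULT, frames=[3,4]
Step 3: ref 4 → HIT, frames=[3,4]
Step 4: ref 4 → HIT, frames=[3,4]
Step 5: ref 4 → HIT, frames=[3,4]
Step 6: ref 4 → HIT, frames=[3,4]
Step 7: ref 4 → HIT, frames=[3,4]
Step 8: ref 4 → HIT, frames=[3,4]
Step 9: ref 4 → HIT, frames=[3,4]
Step 10: ref 4 → HIT, frames=[3,4]
Step 11: ref 4 → HIT, frames=[3,4]
Step 12: ref 4 → HIT, frames=[3,4]
Step 13: ref 1 → FAULT (evict 3), frames=[1,4]
Total faults: 3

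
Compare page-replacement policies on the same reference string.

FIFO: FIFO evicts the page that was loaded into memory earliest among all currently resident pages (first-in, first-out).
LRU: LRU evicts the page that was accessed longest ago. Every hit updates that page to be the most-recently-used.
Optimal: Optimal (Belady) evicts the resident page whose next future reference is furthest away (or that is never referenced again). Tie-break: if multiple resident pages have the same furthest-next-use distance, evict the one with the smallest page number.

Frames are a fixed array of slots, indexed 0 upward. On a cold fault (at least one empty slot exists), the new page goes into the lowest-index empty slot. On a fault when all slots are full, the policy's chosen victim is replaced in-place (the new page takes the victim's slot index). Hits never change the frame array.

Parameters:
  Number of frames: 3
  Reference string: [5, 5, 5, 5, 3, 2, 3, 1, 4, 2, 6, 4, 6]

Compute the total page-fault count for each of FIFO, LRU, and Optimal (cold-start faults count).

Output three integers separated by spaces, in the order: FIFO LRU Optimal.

--- FIFO ---
  step 0: ref 5 -> FAULT, frames=[5,-,-] (faults so far: 1)
  step 1: ref 5 -> HIT, frames=[5,-,-] (faults so far: 1)
  step 2: ref 5 -> HIT, frames=[5,-,-] (faults so far: 1)
  step 3: ref 5 -> HIT, frames=[5,-,-] (faults so far: 1)
  step 4: ref 3 -> FAULT, frames=[5,3,-] (faults so far: 2)
  step 5: ref 2 -> FAULT, frames=[5,3,2] (faults so far: 3)
  step 6: ref 3 -> HIT, frames=[5,3,2] (faults so far: 3)
  step 7: ref 1 -> FAULT, evict 5, frames=[1,3,2] (faults so far: 4)
  step 8: ref 4 -> FAULT, evict 3, frames=[1,4,2] (faults so far: 5)
  step 9: ref 2 -> HIT, frames=[1,4,2] (faults so far: 5)
  step 10: ref 6 -> FAULT, evict 2, frames=[1,4,6] (faults so far: 6)
  step 11: ref 4 -> HIT, frames=[1,4,6] (faults so far: 6)
  step 12: ref 6 -> HIT, frames=[1,4,6] (faults so far: 6)
  FIFO total faults: 6
--- LRU ---
  step 0: ref 5 -> FAULT, frames=[5,-,-] (faults so far: 1)
  step 1: ref 5 -> HIT, frames=[5,-,-] (faults so far: 1)
  step 2: ref 5 -> HIT, frames=[5,-,-] (faults so far: 1)
  step 3: ref 5 -> HIT, frames=[5,-,-] (faults so far: 1)
  step 4: ref 3 -> FAULT, frames=[5,3,-] (faults so far: 2)
  step 5: ref 2 -> FAULT, frames=[5,3,2] (faults so far: 3)
  step 6: ref 3 -> HIT, frames=[5,3,2] (faults so far: 3)
  step 7: ref 1 -> FAULT, evict 5, frames=[1,3,2] (faults so far: 4)
  step 8: ref 4 -> FAULT, evict 2, frames=[1,3,4] (faults so far: 5)
  step 9: ref 2 -> FAULT, evict 3, frames=[1,2,4] (faults so far: 6)
  step 10: ref 6 -> FAULT, evict 1, frames=[6,2,4] (faults so far: 7)
  step 11: ref 4 -> HIT, frames=[6,2,4] (faults so far: 7)
  step 12: ref 6 -> HIT, frames=[6,2,4] (faults so far: 7)
  LRU total faults: 7
--- Optimal ---
  step 0: ref 5 -> FAULT, frames=[5,-,-] (faults so far: 1)
  step 1: ref 5 -> HIT, frames=[5,-,-] (faults so far: 1)
  step 2: ref 5 -> HIT, frames=[5,-,-] (faults so far: 1)
  step 3: ref 5 -> HIT, frames=[5,-,-] (faults so far: 1)
  step 4: ref 3 -> FAULT, frames=[5,3,-] (faults so far: 2)
  step 5: ref 2 -> FAULT, frames=[5,3,2] (faults so far: 3)
  step 6: ref 3 -> HIT, frames=[5,3,2] (faults so far: 3)
  step 7: ref 1 -> FAULT, evict 3, frames=[5,1,2] (faults so far: 4)
  step 8: ref 4 -> FAULT, evict 1, frames=[5,4,2] (faults so far: 5)
  step 9: ref 2 -> HIT, frames=[5,4,2] (faults so far: 5)
  step 10: ref 6 -> FAULT, evict 2, frames=[5,4,6] (faults so far: 6)
  step 11: ref 4 -> HIT, frames=[5,4,6] (faults so far: 6)
  step 12: ref 6 -> HIT, frames=[5,4,6] (faults so far: 6)
  Optimal total faults: 6

Answer: 6 7 6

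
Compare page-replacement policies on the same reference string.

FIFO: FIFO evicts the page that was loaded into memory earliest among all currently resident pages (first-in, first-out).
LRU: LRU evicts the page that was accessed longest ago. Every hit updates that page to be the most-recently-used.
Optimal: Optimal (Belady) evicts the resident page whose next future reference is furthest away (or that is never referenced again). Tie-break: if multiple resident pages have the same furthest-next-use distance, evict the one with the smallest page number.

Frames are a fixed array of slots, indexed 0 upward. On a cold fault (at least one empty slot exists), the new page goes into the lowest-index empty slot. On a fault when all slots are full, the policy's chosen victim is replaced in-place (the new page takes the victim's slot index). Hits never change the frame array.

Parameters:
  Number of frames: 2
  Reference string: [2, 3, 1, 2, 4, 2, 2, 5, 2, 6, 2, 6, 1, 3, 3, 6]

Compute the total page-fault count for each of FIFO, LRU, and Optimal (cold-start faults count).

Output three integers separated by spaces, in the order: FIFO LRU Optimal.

--- FIFO ---
  step 0: ref 2 -> FAULT, frames=[2,-] (faults so far: 1)
  step 1: ref 3 -> FAULT, frames=[2,3] (faults so far: 2)
  step 2: ref 1 -> FAULT, evict 2, frames=[1,3] (faults so far: 3)
  step 3: ref 2 -> FAULT, evict 3, frames=[1,2] (faults so far: 4)
  step 4: ref 4 -> FAULT, evict 1, frames=[4,2] (faults so far: 5)
  step 5: ref 2 -> HIT, frames=[4,2] (faults so far: 5)
  step 6: ref 2 -> HIT, frames=[4,2] (faults so far: 5)
  step 7: ref 5 -> FAULT, evict 2, frames=[4,5] (faults so far: 6)
  step 8: ref 2 -> FAULT, evict 4, frames=[2,5] (faults so far: 7)
  step 9: ref 6 -> FAULT, evict 5, frames=[2,6] (faults so far: 8)
  step 10: ref 2 -> HIT, frames=[2,6] (faults so far: 8)
  step 11: ref 6 -> HIT, frames=[2,6] (faults so far: 8)
  step 12: ref 1 -> FAULT, evict 2, frames=[1,6] (faults so far: 9)
  step 13: ref 3 -> FAULT, evict 6, frames=[1,3] (faults so far: 10)
  step 14: ref 3 -> HIT, frames=[1,3] (faults so far: 10)
  step 15: ref 6 -> FAULT, evict 1, frames=[6,3] (faults so far: 11)
  FIFO total faults: 11
--- LRU ---
  step 0: ref 2 -> FAULT, frames=[2,-] (faults so far: 1)
  step 1: ref 3 -> FAULT, frames=[2,3] (faults so far: 2)
  step 2: ref 1 -> FAULT, evict 2, frames=[1,3] (faults so far: 3)
  step 3: ref 2 -> FAULT, evict 3, frames=[1,2] (faults so far: 4)
  step 4: ref 4 -> FAULT, evict 1, frames=[4,2] (faults so far: 5)
  step 5: ref 2 -> HIT, frames=[4,2] (faults so far: 5)
  step 6: ref 2 -> HIT, frames=[4,2] (faults so far: 5)
  step 7: ref 5 -> FAULT, evict 4, frames=[5,2] (faults so far: 6)
  step 8: ref 2 -> HIT, frames=[5,2] (faults so far: 6)
  step 9: ref 6 -> FAULT, evict 5, frames=[6,2] (faults so far: 7)
  step 10: ref 2 -> HIT, frames=[6,2] (faults so far: 7)
  step 11: ref 6 -> HIT, frames=[6,2] (faults so far: 7)
  step 12: ref 1 -> FAULT, evict 2, frames=[6,1] (faults so far: 8)
  step 13: ref 3 -> FAULT, evict 6, frames=[3,1] (faults so far: 9)
  step 14: ref 3 -> HIT, frames=[3,1] (faults so far: 9)
  step 15: ref 6 -> FAULT, evict 1, frames=[3,6] (faults so far: 10)
  LRU total faults: 10
--- Optimal ---
  step 0: ref 2 -> FAULT, frames=[2,-] (faults so far: 1)
  step 1: ref 3 -> FAULT, frames=[2,3] (faults so far: 2)
  step 2: ref 1 -> FAULT, evict 3, frames=[2,1] (faults so far: 3)
  step 3: ref 2 -> HIT, frames=[2,1] (faults so far: 3)
  step 4: ref 4 -> FAULT, evict 1, frames=[2,4] (faults so far: 4)
  step 5: ref 2 -> HIT, frames=[2,4] (faults so far: 4)
  step 6: ref 2 -> HIT, frames=[2,4] (faults so far: 4)
  step 7: ref 5 -> FAULT, evict 4, frames=[2,5] (faults so far: 5)
  step 8: ref 2 -> HIT, frames=[2,5] (faults so far: 5)
  step 9: ref 6 -> FAULT, evict 5, frames=[2,6] (faults so far: 6)
  step 10: ref 2 -> HIT, frames=[2,6] (faults so far: 6)
  step 11: ref 6 -> HIT, frames=[2,6] (faults so far: 6)
  step 12: ref 1 -> FAULT, evict 2, frames=[1,6] (faults so far: 7)
  step 13: ref 3 -> FAULT, evict 1, frames=[3,6] (faults so far: 8)
  step 14: ref 3 -> HIT, frames=[3,6] (faults so far: 8)
  step 15: ref 6 -> HIT, frames=[3,6] (faults so far: 8)
  Optimal total faults: 8

Answer: 11 10 8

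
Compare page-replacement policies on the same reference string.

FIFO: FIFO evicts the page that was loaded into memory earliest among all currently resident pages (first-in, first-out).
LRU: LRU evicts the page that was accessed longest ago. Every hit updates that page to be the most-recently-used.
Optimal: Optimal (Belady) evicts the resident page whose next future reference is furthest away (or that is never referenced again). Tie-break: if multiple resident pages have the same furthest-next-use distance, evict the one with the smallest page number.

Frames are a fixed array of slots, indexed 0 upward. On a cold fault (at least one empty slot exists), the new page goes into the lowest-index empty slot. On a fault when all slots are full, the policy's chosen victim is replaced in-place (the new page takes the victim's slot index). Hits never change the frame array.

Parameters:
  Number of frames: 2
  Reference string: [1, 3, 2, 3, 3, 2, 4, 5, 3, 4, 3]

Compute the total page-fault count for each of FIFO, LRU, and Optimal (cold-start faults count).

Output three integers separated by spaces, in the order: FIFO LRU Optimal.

Answer: 7 7 6

Derivation:
--- FIFO ---
  step 0: ref 1 -> FAULT, frames=[1,-] (faults so far: 1)
  step 1: ref 3 -> FAULT, frames=[1,3] (faults so far: 2)
  step 2: ref 2 -> FAULT, evict 1, frames=[2,3] (faults so far: 3)
  step 3: ref 3 -> HIT, frames=[2,3] (faults so far: 3)
  step 4: ref 3 -> HIT, frames=[2,3] (faults so far: 3)
  step 5: ref 2 -> HIT, frames=[2,3] (faults so far: 3)
  step 6: ref 4 -> FAULT, evict 3, frames=[2,4] (faults so far: 4)
  step 7: ref 5 -> FAULT, evict 2, frames=[5,4] (faults so far: 5)
  step 8: ref 3 -> FAULT, evict 4, frames=[5,3] (faults so far: 6)
  step 9: ref 4 -> FAULT, evict 5, frames=[4,3] (faults so far: 7)
  step 10: ref 3 -> HIT, frames=[4,3] (faults so far: 7)
  FIFO total faults: 7
--- LRU ---
  step 0: ref 1 -> FAULT, frames=[1,-] (faults so far: 1)
  step 1: ref 3 -> FAULT, frames=[1,3] (faults so far: 2)
  step 2: ref 2 -> FAULT, evict 1, frames=[2,3] (faults so far: 3)
  step 3: ref 3 -> HIT, frames=[2,3] (faults so far: 3)
  step 4: ref 3 -> HIT, frames=[2,3] (faults so far: 3)
  step 5: ref 2 -> HIT, frames=[2,3] (faults so far: 3)
  step 6: ref 4 -> FAULT, evict 3, frames=[2,4] (faults so far: 4)
  step 7: ref 5 -> FAULT, evict 2, frames=[5,4] (faults so far: 5)
  step 8: ref 3 -> FAULT, evict 4, frames=[5,3] (faults so far: 6)
  step 9: ref 4 -> FAULT, evict 5, frames=[4,3] (faults so far: 7)
  step 10: ref 3 -> HIT, frames=[4,3] (faults so far: 7)
  LRU total faults: 7
--- Optimal ---
  step 0: ref 1 -> FAULT, frames=[1,-] (faults so far: 1)
  step 1: ref 3 -> FAULT, frames=[1,3] (faults so far: 2)
  step 2: ref 2 -> FAULT, evict 1, frames=[2,3] (faults so far: 3)
  step 3: ref 3 -> HIT, frames=[2,3] (faults so far: 3)
  step 4: ref 3 -> HIT, frames=[2,3] (faults so far: 3)
  step 5: ref 2 -> HIT, frames=[2,3] (faults so far: 3)
  step 6: ref 4 -> FAULT, evict 2, frames=[4,3] (faults so far: 4)
  step 7: ref 5 -> FAULT, evict 4, frames=[5,3] (faults so far: 5)
  step 8: ref 3 -> HIT, frames=[5,3] (faults so far: 5)
  step 9: ref 4 -> FAULT, evict 5, frames=[4,3] (faults so far: 6)
  step 10: ref 3 -> HIT, frames=[4,3] (faults so far: 6)
  Optimal total faults: 6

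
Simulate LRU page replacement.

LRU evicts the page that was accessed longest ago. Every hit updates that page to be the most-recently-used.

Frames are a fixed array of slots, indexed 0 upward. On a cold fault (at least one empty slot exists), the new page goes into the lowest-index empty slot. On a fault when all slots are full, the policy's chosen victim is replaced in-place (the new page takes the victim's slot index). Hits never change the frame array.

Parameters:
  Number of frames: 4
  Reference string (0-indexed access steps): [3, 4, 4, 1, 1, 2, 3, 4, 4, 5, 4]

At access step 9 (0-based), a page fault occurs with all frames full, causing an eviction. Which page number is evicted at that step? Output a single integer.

Step 0: ref 3 -> FAULT, frames=[3,-,-,-]
Step 1: ref 4 -> FAULT, frames=[3,4,-,-]
Step 2: ref 4 -> HIT, frames=[3,4,-,-]
Step 3: ref 1 -> FAULT, frames=[3,4,1,-]
Step 4: ref 1 -> HIT, frames=[3,4,1,-]
Step 5: ref 2 -> FAULT, frames=[3,4,1,2]
Step 6: ref 3 -> HIT, frames=[3,4,1,2]
Step 7: ref 4 -> HIT, frames=[3,4,1,2]
Step 8: ref 4 -> HIT, frames=[3,4,1,2]
Step 9: ref 5 -> FAULT, evict 1, frames=[3,4,5,2]
At step 9: evicted page 1

Answer: 1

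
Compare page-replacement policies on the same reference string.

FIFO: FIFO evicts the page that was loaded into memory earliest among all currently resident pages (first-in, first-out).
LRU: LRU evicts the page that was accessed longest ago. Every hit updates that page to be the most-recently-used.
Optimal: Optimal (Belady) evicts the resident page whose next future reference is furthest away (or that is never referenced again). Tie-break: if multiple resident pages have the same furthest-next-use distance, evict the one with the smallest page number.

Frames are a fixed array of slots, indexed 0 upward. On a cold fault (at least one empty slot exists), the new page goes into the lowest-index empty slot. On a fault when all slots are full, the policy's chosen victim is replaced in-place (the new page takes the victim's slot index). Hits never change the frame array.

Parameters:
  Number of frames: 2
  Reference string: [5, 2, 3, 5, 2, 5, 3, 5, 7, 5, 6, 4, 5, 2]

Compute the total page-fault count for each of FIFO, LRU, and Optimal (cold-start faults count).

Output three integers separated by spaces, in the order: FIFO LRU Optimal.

--- FIFO ---
  step 0: ref 5 -> FAULT, frames=[5,-] (faults so far: 1)
  step 1: ref 2 -> FAULT, frames=[5,2] (faults so far: 2)
  step 2: ref 3 -> FAULT, evict 5, frames=[3,2] (faults so far: 3)
  step 3: ref 5 -> FAULT, evict 2, frames=[3,5] (faults so far: 4)
  step 4: ref 2 -> FAULT, evict 3, frames=[2,5] (faults so far: 5)
  step 5: ref 5 -> HIT, frames=[2,5] (faults so far: 5)
  step 6: ref 3 -> FAULT, evict 5, frames=[2,3] (faults so far: 6)
  step 7: ref 5 -> FAULT, evict 2, frames=[5,3] (faults so far: 7)
  step 8: ref 7 -> FAULT, evict 3, frames=[5,7] (faults so far: 8)
  step 9: ref 5 -> HIT, frames=[5,7] (faults so far: 8)
  step 10: ref 6 -> FAULT, evict 5, frames=[6,7] (faults so far: 9)
  step 11: ref 4 -> FAULT, evict 7, frames=[6,4] (faults so far: 10)
  step 12: ref 5 -> FAULT, evict 6, frames=[5,4] (faults so far: 11)
  step 13: ref 2 -> FAULT, evict 4, frames=[5,2] (faults so far: 12)
  FIFO total faults: 12
--- LRU ---
  step 0: ref 5 -> FAULT, frames=[5,-] (faults so far: 1)
  step 1: ref 2 -> FAULT, frames=[5,2] (faults so far: 2)
  step 2: ref 3 -> FAULT, evict 5, frames=[3,2] (faults so far: 3)
  step 3: ref 5 -> FAULT, evict 2, frames=[3,5] (faults so far: 4)
  step 4: ref 2 -> FAULT, evict 3, frames=[2,5] (faults so far: 5)
  step 5: ref 5 -> HIT, frames=[2,5] (faults so far: 5)
  step 6: ref 3 -> FAULT, evict 2, frames=[3,5] (faults so far: 6)
  step 7: ref 5 -> HIT, frames=[3,5] (faults so far: 6)
  step 8: ref 7 -> FAULT, evict 3, frames=[7,5] (faults so far: 7)
  step 9: ref 5 -> HIT, frames=[7,5] (faults so far: 7)
  step 10: ref 6 -> FAULT, evict 7, frames=[6,5] (faults so far: 8)
  step 11: ref 4 -> FAULT, evict 5, frames=[6,4] (faults so far: 9)
  step 12: ref 5 -> FAULT, evict 6, frames=[5,4] (faults so far: 10)
  step 13: ref 2 -> FAULT, evict 4, frames=[5,2] (faults so far: 11)
  LRU total faults: 11
--- Optimal ---
  step 0: ref 5 -> FAULT, frames=[5,-] (faults so far: 1)
  step 1: ref 2 -> FAULT, frames=[5,2] (faults so far: 2)
  step 2: ref 3 -> FAULT, evict 2, frames=[5,3] (faults so far: 3)
  step 3: ref 5 -> HIT, frames=[5,3] (faults so far: 3)
  step 4: ref 2 -> FAULT, evict 3, frames=[5,2] (faults so far: 4)
  step 5: ref 5 -> HIT, frames=[5,2] (faults so far: 4)
  step 6: ref 3 -> FAULT, evict 2, frames=[5,3] (faults so far: 5)
  step 7: ref 5 -> HIT, frames=[5,3] (faults so far: 5)
  step 8: ref 7 -> FAULT, evict 3, frames=[5,7] (faults so far: 6)
  step 9: ref 5 -> HIT, frames=[5,7] (faults so far: 6)
  step 10: ref 6 -> FAULT, evict 7, frames=[5,6] (faults so far: 7)
  step 11: ref 4 -> FAULT, evict 6, frames=[5,4] (faults so far: 8)
  step 12: ref 5 -> HIT, frames=[5,4] (faults so far: 8)
  step 13: ref 2 -> FAULT, evict 4, frames=[5,2] (faults so far: 9)
  Optimal total faults: 9

Answer: 12 11 9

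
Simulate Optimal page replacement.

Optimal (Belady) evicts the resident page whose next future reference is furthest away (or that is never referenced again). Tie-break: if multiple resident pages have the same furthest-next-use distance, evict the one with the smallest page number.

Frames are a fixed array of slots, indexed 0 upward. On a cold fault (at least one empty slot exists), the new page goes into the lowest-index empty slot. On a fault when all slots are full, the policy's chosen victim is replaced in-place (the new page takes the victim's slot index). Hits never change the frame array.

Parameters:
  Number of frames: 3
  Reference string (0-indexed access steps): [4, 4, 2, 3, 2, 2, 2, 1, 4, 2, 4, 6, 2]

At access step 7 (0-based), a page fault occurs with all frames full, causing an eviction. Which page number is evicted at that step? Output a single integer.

Answer: 3

Derivation:
Step 0: ref 4 -> FAULT, frames=[4,-,-]
Step 1: ref 4 -> HIT, frames=[4,-,-]
Step 2: ref 2 -> FAULT, frames=[4,2,-]
Step 3: ref 3 -> FAULT, frames=[4,2,3]
Step 4: ref 2 -> HIT, frames=[4,2,3]
Step 5: ref 2 -> HIT, frames=[4,2,3]
Step 6: ref 2 -> HIT, frames=[4,2,3]
Step 7: ref 1 -> FAULT, evict 3, frames=[4,2,1]
At step 7: evicted page 3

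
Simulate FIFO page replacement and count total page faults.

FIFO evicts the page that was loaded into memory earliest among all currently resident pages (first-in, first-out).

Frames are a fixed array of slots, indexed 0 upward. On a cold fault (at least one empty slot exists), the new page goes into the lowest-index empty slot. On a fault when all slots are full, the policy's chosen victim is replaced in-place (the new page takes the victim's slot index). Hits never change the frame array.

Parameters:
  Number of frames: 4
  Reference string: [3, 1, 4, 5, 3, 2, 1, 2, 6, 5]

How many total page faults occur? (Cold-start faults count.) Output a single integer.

Answer: 6

Derivation:
Step 0: ref 3 → FAULT, frames=[3,-,-,-]
Step 1: ref 1 → FAULT, frames=[3,1,-,-]
Step 2: ref 4 → FAULT, frames=[3,1,4,-]
Step 3: ref 5 → FAULT, frames=[3,1,4,5]
Step 4: ref 3 → HIT, frames=[3,1,4,5]
Step 5: ref 2 → FAULT (evict 3), frames=[2,1,4,5]
Step 6: ref 1 → HIT, frames=[2,1,4,5]
Step 7: ref 2 → HIT, frames=[2,1,4,5]
Step 8: ref 6 → FAULT (evict 1), frames=[2,6,4,5]
Step 9: ref 5 → HIT, frames=[2,6,4,5]
Total faults: 6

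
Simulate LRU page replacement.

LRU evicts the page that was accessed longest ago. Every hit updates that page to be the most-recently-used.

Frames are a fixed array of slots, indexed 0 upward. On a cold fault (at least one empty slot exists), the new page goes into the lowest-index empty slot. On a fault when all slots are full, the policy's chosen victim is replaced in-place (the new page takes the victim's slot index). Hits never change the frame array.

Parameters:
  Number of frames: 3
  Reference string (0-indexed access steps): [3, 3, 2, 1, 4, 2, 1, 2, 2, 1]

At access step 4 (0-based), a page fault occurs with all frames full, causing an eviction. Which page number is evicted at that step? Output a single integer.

Answer: 3

Derivation:
Step 0: ref 3 -> FAULT, frames=[3,-,-]
Step 1: ref 3 -> HIT, frames=[3,-,-]
Step 2: ref 2 -> FAULT, frames=[3,2,-]
Step 3: ref 1 -> FAULT, frames=[3,2,1]
Step 4: ref 4 -> FAULT, evict 3, frames=[4,2,1]
At step 4: evicted page 3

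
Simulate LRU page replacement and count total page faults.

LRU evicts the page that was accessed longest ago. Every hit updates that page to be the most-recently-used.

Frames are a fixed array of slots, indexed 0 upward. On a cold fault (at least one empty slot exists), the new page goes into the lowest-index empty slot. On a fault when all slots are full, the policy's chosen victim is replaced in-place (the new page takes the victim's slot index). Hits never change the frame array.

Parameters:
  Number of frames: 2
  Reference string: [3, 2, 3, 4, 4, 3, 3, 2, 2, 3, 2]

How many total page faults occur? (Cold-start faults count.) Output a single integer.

Answer: 4

Derivation:
Step 0: ref 3 → FAULT, frames=[3,-]
Step 1: ref 2 → FAULT, frames=[3,2]
Step 2: ref 3 → HIT, frames=[3,2]
Step 3: ref 4 → FAULT (evict 2), frames=[3,4]
Step 4: ref 4 → HIT, frames=[3,4]
Step 5: ref 3 → HIT, frames=[3,4]
Step 6: ref 3 → HIT, frames=[3,4]
Step 7: ref 2 → FAULT (evict 4), frames=[3,2]
Step 8: ref 2 → HIT, frames=[3,2]
Step 9: ref 3 → HIT, frames=[3,2]
Step 10: ref 2 → HIT, frames=[3,2]
Total faults: 4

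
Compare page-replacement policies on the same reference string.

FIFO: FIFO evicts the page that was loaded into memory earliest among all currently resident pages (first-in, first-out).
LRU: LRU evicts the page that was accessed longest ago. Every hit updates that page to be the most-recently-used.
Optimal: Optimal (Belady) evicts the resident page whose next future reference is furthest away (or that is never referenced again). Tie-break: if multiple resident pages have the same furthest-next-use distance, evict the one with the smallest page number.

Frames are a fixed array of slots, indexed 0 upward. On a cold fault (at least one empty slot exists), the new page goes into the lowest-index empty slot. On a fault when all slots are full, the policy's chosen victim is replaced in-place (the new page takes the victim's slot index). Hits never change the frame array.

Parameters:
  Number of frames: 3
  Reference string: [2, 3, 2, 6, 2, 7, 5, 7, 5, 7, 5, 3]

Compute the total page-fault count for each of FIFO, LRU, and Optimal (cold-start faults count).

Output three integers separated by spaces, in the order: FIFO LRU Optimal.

Answer: 6 6 5

Derivation:
--- FIFO ---
  step 0: ref 2 -> FAULT, frames=[2,-,-] (faults so far: 1)
  step 1: ref 3 -> FAULT, frames=[2,3,-] (faults so far: 2)
  step 2: ref 2 -> HIT, frames=[2,3,-] (faults so far: 2)
  step 3: ref 6 -> FAULT, frames=[2,3,6] (faults so far: 3)
  step 4: ref 2 -> HIT, frames=[2,3,6] (faults so far: 3)
  step 5: ref 7 -> FAULT, evict 2, frames=[7,3,6] (faults so far: 4)
  step 6: ref 5 -> FAULT, evict 3, frames=[7,5,6] (faults so far: 5)
  step 7: ref 7 -> HIT, frames=[7,5,6] (faults so far: 5)
  step 8: ref 5 -> HIT, frames=[7,5,6] (faults so far: 5)
  step 9: ref 7 -> HIT, frames=[7,5,6] (faults so far: 5)
  step 10: ref 5 -> HIT, frames=[7,5,6] (faults so far: 5)
  step 11: ref 3 -> FAULT, evict 6, frames=[7,5,3] (faults so far: 6)
  FIFO total faults: 6
--- LRU ---
  step 0: ref 2 -> FAULT, frames=[2,-,-] (faults so far: 1)
  step 1: ref 3 -> FAULT, frames=[2,3,-] (faults so far: 2)
  step 2: ref 2 -> HIT, frames=[2,3,-] (faults so far: 2)
  step 3: ref 6 -> FAULT, frames=[2,3,6] (faults so far: 3)
  step 4: ref 2 -> HIT, frames=[2,3,6] (faults so far: 3)
  step 5: ref 7 -> FAULT, evict 3, frames=[2,7,6] (faults so far: 4)
  step 6: ref 5 -> FAULT, evict 6, frames=[2,7,5] (faults so far: 5)
  step 7: ref 7 -> HIT, frames=[2,7,5] (faults so far: 5)
  step 8: ref 5 -> HIT, frames=[2,7,5] (faults so far: 5)
  step 9: ref 7 -> HIT, frames=[2,7,5] (faults so far: 5)
  step 10: ref 5 -> HIT, frames=[2,7,5] (faults so far: 5)
  step 11: ref 3 -> FAULT, evict 2, frames=[3,7,5] (faults so far: 6)
  LRU total faults: 6
--- Optimal ---
  step 0: ref 2 -> FAULT, frames=[2,-,-] (faults so far: 1)
  step 1: ref 3 -> FAULT, frames=[2,3,-] (faults so far: 2)
  step 2: ref 2 -> HIT, frames=[2,3,-] (faults so far: 2)
  step 3: ref 6 -> FAULT, frames=[2,3,6] (faults so far: 3)
  step 4: ref 2 -> HIT, frames=[2,3,6] (faults so far: 3)
  step 5: ref 7 -> FAULT, evict 2, frames=[7,3,6] (faults so far: 4)
  step 6: ref 5 -> FAULT, evict 6, frames=[7,3,5] (faults so far: 5)
  step 7: ref 7 -> HIT, frames=[7,3,5] (faults so far: 5)
  step 8: ref 5 -> HIT, frames=[7,3,5] (faults so far: 5)
  step 9: ref 7 -> HIT, frames=[7,3,5] (faults so far: 5)
  step 10: ref 5 -> HIT, frames=[7,3,5] (faults so far: 5)
  step 11: ref 3 -> HIT, frames=[7,3,5] (faults so far: 5)
  Optimal total faults: 5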